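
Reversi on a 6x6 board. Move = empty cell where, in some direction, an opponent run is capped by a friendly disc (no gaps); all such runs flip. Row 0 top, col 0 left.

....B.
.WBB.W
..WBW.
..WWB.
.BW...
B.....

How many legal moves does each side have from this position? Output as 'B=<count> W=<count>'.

Answer: B=8 W=6

Derivation:
-- B to move --
(0,0): no bracket -> illegal
(0,1): no bracket -> illegal
(0,2): no bracket -> illegal
(0,5): no bracket -> illegal
(1,0): flips 1 -> legal
(1,4): flips 1 -> legal
(2,0): no bracket -> illegal
(2,1): flips 1 -> legal
(2,5): flips 1 -> legal
(3,1): flips 3 -> legal
(3,5): flips 1 -> legal
(4,3): flips 2 -> legal
(4,4): no bracket -> illegal
(5,1): no bracket -> illegal
(5,2): flips 3 -> legal
(5,3): no bracket -> illegal
B mobility = 8
-- W to move --
(0,1): no bracket -> illegal
(0,2): flips 2 -> legal
(0,3): flips 2 -> legal
(0,5): no bracket -> illegal
(1,4): flips 3 -> legal
(2,1): no bracket -> illegal
(2,5): no bracket -> illegal
(3,0): no bracket -> illegal
(3,1): no bracket -> illegal
(3,5): flips 1 -> legal
(4,0): flips 1 -> legal
(4,3): no bracket -> illegal
(4,4): flips 1 -> legal
(4,5): no bracket -> illegal
(5,1): no bracket -> illegal
(5,2): no bracket -> illegal
W mobility = 6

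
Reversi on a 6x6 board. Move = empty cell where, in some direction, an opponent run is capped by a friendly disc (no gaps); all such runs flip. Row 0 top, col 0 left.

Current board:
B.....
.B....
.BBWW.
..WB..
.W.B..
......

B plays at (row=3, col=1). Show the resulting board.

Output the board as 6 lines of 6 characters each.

Place B at (3,1); scan 8 dirs for brackets.
Dir NW: first cell '.' (not opp) -> no flip
Dir N: first cell 'B' (not opp) -> no flip
Dir NE: first cell 'B' (not opp) -> no flip
Dir W: first cell '.' (not opp) -> no flip
Dir E: opp run (3,2) capped by B -> flip
Dir SW: first cell '.' (not opp) -> no flip
Dir S: opp run (4,1), next='.' -> no flip
Dir SE: first cell '.' (not opp) -> no flip
All flips: (3,2)

Answer: B.....
.B....
.BBWW.
.BBB..
.W.B..
......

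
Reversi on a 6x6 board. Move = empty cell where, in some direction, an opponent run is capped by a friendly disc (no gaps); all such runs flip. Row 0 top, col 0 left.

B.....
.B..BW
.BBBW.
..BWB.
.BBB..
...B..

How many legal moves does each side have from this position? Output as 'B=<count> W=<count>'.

Answer: B=2 W=7

Derivation:
-- B to move --
(0,4): no bracket -> illegal
(0,5): no bracket -> illegal
(1,3): no bracket -> illegal
(2,5): flips 1 -> legal
(3,5): no bracket -> illegal
(4,4): flips 1 -> legal
B mobility = 2
-- W to move --
(0,1): no bracket -> illegal
(0,2): no bracket -> illegal
(0,3): no bracket -> illegal
(0,4): flips 1 -> legal
(0,5): no bracket -> illegal
(1,0): no bracket -> illegal
(1,2): no bracket -> illegal
(1,3): flips 2 -> legal
(2,0): flips 3 -> legal
(2,5): no bracket -> illegal
(3,0): no bracket -> illegal
(3,1): flips 1 -> legal
(3,5): flips 1 -> legal
(4,0): no bracket -> illegal
(4,4): flips 1 -> legal
(4,5): no bracket -> illegal
(5,0): no bracket -> illegal
(5,1): flips 1 -> legal
(5,2): no bracket -> illegal
(5,4): no bracket -> illegal
W mobility = 7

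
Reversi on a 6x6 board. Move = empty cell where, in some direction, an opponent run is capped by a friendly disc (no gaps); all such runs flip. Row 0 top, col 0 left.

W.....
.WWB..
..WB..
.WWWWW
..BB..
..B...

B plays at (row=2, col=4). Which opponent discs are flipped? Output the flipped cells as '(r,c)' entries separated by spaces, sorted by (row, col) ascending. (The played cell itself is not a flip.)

Dir NW: first cell 'B' (not opp) -> no flip
Dir N: first cell '.' (not opp) -> no flip
Dir NE: first cell '.' (not opp) -> no flip
Dir W: first cell 'B' (not opp) -> no flip
Dir E: first cell '.' (not opp) -> no flip
Dir SW: opp run (3,3) capped by B -> flip
Dir S: opp run (3,4), next='.' -> no flip
Dir SE: opp run (3,5), next=edge -> no flip

Answer: (3,3)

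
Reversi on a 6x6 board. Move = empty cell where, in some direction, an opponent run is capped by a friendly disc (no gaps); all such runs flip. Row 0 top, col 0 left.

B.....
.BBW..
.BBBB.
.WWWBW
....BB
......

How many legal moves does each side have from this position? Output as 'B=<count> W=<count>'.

-- B to move --
(0,2): flips 1 -> legal
(0,3): flips 1 -> legal
(0,4): flips 1 -> legal
(1,4): flips 1 -> legal
(2,0): no bracket -> illegal
(2,5): flips 1 -> legal
(3,0): flips 3 -> legal
(4,0): flips 1 -> legal
(4,1): flips 2 -> legal
(4,2): flips 2 -> legal
(4,3): flips 2 -> legal
B mobility = 10
-- W to move --
(0,1): flips 2 -> legal
(0,2): flips 2 -> legal
(0,3): no bracket -> illegal
(1,0): flips 3 -> legal
(1,4): flips 1 -> legal
(1,5): flips 1 -> legal
(2,0): no bracket -> illegal
(2,5): no bracket -> illegal
(3,0): no bracket -> illegal
(4,3): no bracket -> illegal
(5,3): flips 1 -> legal
(5,4): no bracket -> illegal
(5,5): flips 2 -> legal
W mobility = 7

Answer: B=10 W=7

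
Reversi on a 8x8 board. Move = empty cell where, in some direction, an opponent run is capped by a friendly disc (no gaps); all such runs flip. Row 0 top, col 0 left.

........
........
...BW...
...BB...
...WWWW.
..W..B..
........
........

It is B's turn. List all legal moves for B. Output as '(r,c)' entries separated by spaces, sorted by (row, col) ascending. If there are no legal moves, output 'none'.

(1,3): no bracket -> illegal
(1,4): flips 1 -> legal
(1,5): flips 1 -> legal
(2,5): flips 1 -> legal
(3,2): no bracket -> illegal
(3,5): flips 1 -> legal
(3,6): no bracket -> illegal
(3,7): flips 1 -> legal
(4,1): no bracket -> illegal
(4,2): no bracket -> illegal
(4,7): no bracket -> illegal
(5,1): no bracket -> illegal
(5,3): flips 1 -> legal
(5,4): flips 1 -> legal
(5,6): flips 1 -> legal
(5,7): no bracket -> illegal
(6,1): flips 2 -> legal
(6,2): no bracket -> illegal
(6,3): no bracket -> illegal

Answer: (1,4) (1,5) (2,5) (3,5) (3,7) (5,3) (5,4) (5,6) (6,1)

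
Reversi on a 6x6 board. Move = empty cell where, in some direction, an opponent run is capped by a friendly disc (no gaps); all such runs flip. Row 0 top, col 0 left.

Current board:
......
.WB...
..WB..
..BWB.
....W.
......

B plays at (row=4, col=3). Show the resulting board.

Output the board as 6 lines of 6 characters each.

Answer: ......
.WB...
..WB..
..BBB.
...BW.
......

Derivation:
Place B at (4,3); scan 8 dirs for brackets.
Dir NW: first cell 'B' (not opp) -> no flip
Dir N: opp run (3,3) capped by B -> flip
Dir NE: first cell 'B' (not opp) -> no flip
Dir W: first cell '.' (not opp) -> no flip
Dir E: opp run (4,4), next='.' -> no flip
Dir SW: first cell '.' (not opp) -> no flip
Dir S: first cell '.' (not opp) -> no flip
Dir SE: first cell '.' (not opp) -> no flip
All flips: (3,3)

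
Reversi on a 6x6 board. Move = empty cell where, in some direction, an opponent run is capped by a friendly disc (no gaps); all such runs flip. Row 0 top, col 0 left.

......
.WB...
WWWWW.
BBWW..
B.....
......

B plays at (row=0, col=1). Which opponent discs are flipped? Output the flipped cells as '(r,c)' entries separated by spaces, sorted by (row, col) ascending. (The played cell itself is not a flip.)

Dir NW: edge -> no flip
Dir N: edge -> no flip
Dir NE: edge -> no flip
Dir W: first cell '.' (not opp) -> no flip
Dir E: first cell '.' (not opp) -> no flip
Dir SW: first cell '.' (not opp) -> no flip
Dir S: opp run (1,1) (2,1) capped by B -> flip
Dir SE: first cell 'B' (not opp) -> no flip

Answer: (1,1) (2,1)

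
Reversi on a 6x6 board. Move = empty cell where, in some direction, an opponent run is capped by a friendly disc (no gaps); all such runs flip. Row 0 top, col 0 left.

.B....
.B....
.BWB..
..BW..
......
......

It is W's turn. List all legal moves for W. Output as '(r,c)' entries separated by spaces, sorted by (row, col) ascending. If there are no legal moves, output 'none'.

Answer: (0,0) (1,3) (2,0) (2,4) (3,1) (4,2)

Derivation:
(0,0): flips 1 -> legal
(0,2): no bracket -> illegal
(1,0): no bracket -> illegal
(1,2): no bracket -> illegal
(1,3): flips 1 -> legal
(1,4): no bracket -> illegal
(2,0): flips 1 -> legal
(2,4): flips 1 -> legal
(3,0): no bracket -> illegal
(3,1): flips 1 -> legal
(3,4): no bracket -> illegal
(4,1): no bracket -> illegal
(4,2): flips 1 -> legal
(4,3): no bracket -> illegal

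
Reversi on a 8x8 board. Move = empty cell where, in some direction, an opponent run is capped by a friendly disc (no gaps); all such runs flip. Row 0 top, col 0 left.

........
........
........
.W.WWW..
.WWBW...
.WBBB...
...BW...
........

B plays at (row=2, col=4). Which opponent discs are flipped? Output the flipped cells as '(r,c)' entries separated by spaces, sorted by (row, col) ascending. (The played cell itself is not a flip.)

Answer: (3,4) (4,4)

Derivation:
Dir NW: first cell '.' (not opp) -> no flip
Dir N: first cell '.' (not opp) -> no flip
Dir NE: first cell '.' (not opp) -> no flip
Dir W: first cell '.' (not opp) -> no flip
Dir E: first cell '.' (not opp) -> no flip
Dir SW: opp run (3,3) (4,2) (5,1), next='.' -> no flip
Dir S: opp run (3,4) (4,4) capped by B -> flip
Dir SE: opp run (3,5), next='.' -> no flip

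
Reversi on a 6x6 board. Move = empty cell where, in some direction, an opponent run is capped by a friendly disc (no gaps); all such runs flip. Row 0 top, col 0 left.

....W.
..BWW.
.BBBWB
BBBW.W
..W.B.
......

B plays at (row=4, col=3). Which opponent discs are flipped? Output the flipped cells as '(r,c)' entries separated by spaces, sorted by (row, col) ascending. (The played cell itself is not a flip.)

Answer: (3,3)

Derivation:
Dir NW: first cell 'B' (not opp) -> no flip
Dir N: opp run (3,3) capped by B -> flip
Dir NE: first cell '.' (not opp) -> no flip
Dir W: opp run (4,2), next='.' -> no flip
Dir E: first cell 'B' (not opp) -> no flip
Dir SW: first cell '.' (not opp) -> no flip
Dir S: first cell '.' (not opp) -> no flip
Dir SE: first cell '.' (not opp) -> no flip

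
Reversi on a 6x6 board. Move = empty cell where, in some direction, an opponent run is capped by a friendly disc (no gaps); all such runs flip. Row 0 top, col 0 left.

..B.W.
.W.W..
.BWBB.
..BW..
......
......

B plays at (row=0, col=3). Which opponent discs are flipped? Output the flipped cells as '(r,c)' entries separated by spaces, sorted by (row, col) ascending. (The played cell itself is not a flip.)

Dir NW: edge -> no flip
Dir N: edge -> no flip
Dir NE: edge -> no flip
Dir W: first cell 'B' (not opp) -> no flip
Dir E: opp run (0,4), next='.' -> no flip
Dir SW: first cell '.' (not opp) -> no flip
Dir S: opp run (1,3) capped by B -> flip
Dir SE: first cell '.' (not opp) -> no flip

Answer: (1,3)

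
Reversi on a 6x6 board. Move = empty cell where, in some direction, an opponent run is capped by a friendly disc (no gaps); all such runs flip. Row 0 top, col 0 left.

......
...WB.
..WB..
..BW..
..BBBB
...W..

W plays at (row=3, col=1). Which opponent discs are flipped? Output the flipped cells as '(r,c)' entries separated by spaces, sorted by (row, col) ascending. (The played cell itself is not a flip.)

Dir NW: first cell '.' (not opp) -> no flip
Dir N: first cell '.' (not opp) -> no flip
Dir NE: first cell 'W' (not opp) -> no flip
Dir W: first cell '.' (not opp) -> no flip
Dir E: opp run (3,2) capped by W -> flip
Dir SW: first cell '.' (not opp) -> no flip
Dir S: first cell '.' (not opp) -> no flip
Dir SE: opp run (4,2) capped by W -> flip

Answer: (3,2) (4,2)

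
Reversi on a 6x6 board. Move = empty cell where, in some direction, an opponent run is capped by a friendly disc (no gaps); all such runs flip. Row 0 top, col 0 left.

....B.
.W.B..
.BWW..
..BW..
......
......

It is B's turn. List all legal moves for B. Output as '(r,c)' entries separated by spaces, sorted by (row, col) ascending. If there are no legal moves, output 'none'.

Answer: (0,1) (1,2) (1,4) (2,4) (3,1) (3,4) (4,3)

Derivation:
(0,0): no bracket -> illegal
(0,1): flips 1 -> legal
(0,2): no bracket -> illegal
(1,0): no bracket -> illegal
(1,2): flips 1 -> legal
(1,4): flips 1 -> legal
(2,0): no bracket -> illegal
(2,4): flips 2 -> legal
(3,1): flips 1 -> legal
(3,4): flips 1 -> legal
(4,2): no bracket -> illegal
(4,3): flips 2 -> legal
(4,4): no bracket -> illegal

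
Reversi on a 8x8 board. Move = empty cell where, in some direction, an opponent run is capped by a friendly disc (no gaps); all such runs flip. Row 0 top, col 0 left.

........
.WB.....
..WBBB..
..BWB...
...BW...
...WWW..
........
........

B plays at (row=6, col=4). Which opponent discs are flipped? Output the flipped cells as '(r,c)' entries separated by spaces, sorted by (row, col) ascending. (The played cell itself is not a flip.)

Dir NW: opp run (5,3), next='.' -> no flip
Dir N: opp run (5,4) (4,4) capped by B -> flip
Dir NE: opp run (5,5), next='.' -> no flip
Dir W: first cell '.' (not opp) -> no flip
Dir E: first cell '.' (not opp) -> no flip
Dir SW: first cell '.' (not opp) -> no flip
Dir S: first cell '.' (not opp) -> no flip
Dir SE: first cell '.' (not opp) -> no flip

Answer: (4,4) (5,4)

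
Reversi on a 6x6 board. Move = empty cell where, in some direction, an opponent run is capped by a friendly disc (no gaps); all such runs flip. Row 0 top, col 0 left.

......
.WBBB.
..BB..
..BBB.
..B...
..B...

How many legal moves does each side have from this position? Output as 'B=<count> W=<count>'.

Answer: B=2 W=2

Derivation:
-- B to move --
(0,0): flips 1 -> legal
(0,1): no bracket -> illegal
(0,2): no bracket -> illegal
(1,0): flips 1 -> legal
(2,0): no bracket -> illegal
(2,1): no bracket -> illegal
B mobility = 2
-- W to move --
(0,1): no bracket -> illegal
(0,2): no bracket -> illegal
(0,3): no bracket -> illegal
(0,4): no bracket -> illegal
(0,5): no bracket -> illegal
(1,5): flips 3 -> legal
(2,1): no bracket -> illegal
(2,4): no bracket -> illegal
(2,5): no bracket -> illegal
(3,1): no bracket -> illegal
(3,5): no bracket -> illegal
(4,1): no bracket -> illegal
(4,3): no bracket -> illegal
(4,4): flips 2 -> legal
(4,5): no bracket -> illegal
(5,1): no bracket -> illegal
(5,3): no bracket -> illegal
W mobility = 2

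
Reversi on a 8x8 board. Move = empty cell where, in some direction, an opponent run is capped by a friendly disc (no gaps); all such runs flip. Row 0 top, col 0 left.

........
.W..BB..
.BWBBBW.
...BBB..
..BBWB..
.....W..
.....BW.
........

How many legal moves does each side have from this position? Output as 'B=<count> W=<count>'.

Answer: B=9 W=8

Derivation:
-- B to move --
(0,0): flips 2 -> legal
(0,1): flips 1 -> legal
(0,2): no bracket -> illegal
(1,0): no bracket -> illegal
(1,2): no bracket -> illegal
(1,3): no bracket -> illegal
(1,6): no bracket -> illegal
(1,7): flips 1 -> legal
(2,0): no bracket -> illegal
(2,7): flips 1 -> legal
(3,1): no bracket -> illegal
(3,2): no bracket -> illegal
(3,6): no bracket -> illegal
(3,7): flips 1 -> legal
(4,6): no bracket -> illegal
(5,3): flips 1 -> legal
(5,4): flips 1 -> legal
(5,6): no bracket -> illegal
(5,7): no bracket -> illegal
(6,4): no bracket -> illegal
(6,7): flips 1 -> legal
(7,5): no bracket -> illegal
(7,6): no bracket -> illegal
(7,7): flips 3 -> legal
B mobility = 9
-- W to move --
(0,3): no bracket -> illegal
(0,4): flips 4 -> legal
(0,5): flips 4 -> legal
(0,6): no bracket -> illegal
(1,0): no bracket -> illegal
(1,2): no bracket -> illegal
(1,3): no bracket -> illegal
(1,6): no bracket -> illegal
(2,0): flips 1 -> legal
(3,0): no bracket -> illegal
(3,1): flips 1 -> legal
(3,2): no bracket -> illegal
(3,6): no bracket -> illegal
(4,1): flips 2 -> legal
(4,6): flips 1 -> legal
(5,1): no bracket -> illegal
(5,2): no bracket -> illegal
(5,3): no bracket -> illegal
(5,4): no bracket -> illegal
(5,6): no bracket -> illegal
(6,4): flips 1 -> legal
(7,4): no bracket -> illegal
(7,5): flips 1 -> legal
(7,6): no bracket -> illegal
W mobility = 8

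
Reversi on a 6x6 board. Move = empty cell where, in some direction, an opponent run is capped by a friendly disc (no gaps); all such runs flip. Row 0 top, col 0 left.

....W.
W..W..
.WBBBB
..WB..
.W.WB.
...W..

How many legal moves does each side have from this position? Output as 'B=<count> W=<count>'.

Answer: B=6 W=6

Derivation:
-- B to move --
(0,0): no bracket -> illegal
(0,1): no bracket -> illegal
(0,2): flips 1 -> legal
(0,3): flips 1 -> legal
(0,5): no bracket -> illegal
(1,1): no bracket -> illegal
(1,2): no bracket -> illegal
(1,4): no bracket -> illegal
(1,5): no bracket -> illegal
(2,0): flips 1 -> legal
(3,0): no bracket -> illegal
(3,1): flips 1 -> legal
(3,4): no bracket -> illegal
(4,0): no bracket -> illegal
(4,2): flips 2 -> legal
(5,0): flips 2 -> legal
(5,1): no bracket -> illegal
(5,2): no bracket -> illegal
(5,4): no bracket -> illegal
B mobility = 6
-- W to move --
(1,1): no bracket -> illegal
(1,2): flips 1 -> legal
(1,4): flips 1 -> legal
(1,5): no bracket -> illegal
(3,1): flips 1 -> legal
(3,4): flips 1 -> legal
(3,5): flips 2 -> legal
(4,2): no bracket -> illegal
(4,5): flips 1 -> legal
(5,4): no bracket -> illegal
(5,5): no bracket -> illegal
W mobility = 6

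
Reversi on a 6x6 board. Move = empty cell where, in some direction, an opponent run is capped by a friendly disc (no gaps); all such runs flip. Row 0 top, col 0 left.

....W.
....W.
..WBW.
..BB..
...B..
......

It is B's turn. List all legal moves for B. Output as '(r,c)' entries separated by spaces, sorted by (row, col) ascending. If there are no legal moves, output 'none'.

Answer: (0,5) (1,1) (1,2) (1,5) (2,1) (2,5)

Derivation:
(0,3): no bracket -> illegal
(0,5): flips 1 -> legal
(1,1): flips 1 -> legal
(1,2): flips 1 -> legal
(1,3): no bracket -> illegal
(1,5): flips 1 -> legal
(2,1): flips 1 -> legal
(2,5): flips 1 -> legal
(3,1): no bracket -> illegal
(3,4): no bracket -> illegal
(3,5): no bracket -> illegal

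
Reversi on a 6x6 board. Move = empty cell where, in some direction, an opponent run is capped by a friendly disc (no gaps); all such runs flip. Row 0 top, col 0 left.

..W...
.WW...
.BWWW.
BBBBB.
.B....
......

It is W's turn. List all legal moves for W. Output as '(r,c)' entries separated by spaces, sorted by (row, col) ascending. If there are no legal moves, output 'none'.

(1,0): no bracket -> illegal
(2,0): flips 1 -> legal
(2,5): no bracket -> illegal
(3,5): no bracket -> illegal
(4,0): flips 1 -> legal
(4,2): flips 2 -> legal
(4,3): flips 1 -> legal
(4,4): flips 2 -> legal
(4,5): flips 1 -> legal
(5,0): flips 2 -> legal
(5,1): flips 3 -> legal
(5,2): no bracket -> illegal

Answer: (2,0) (4,0) (4,2) (4,3) (4,4) (4,5) (5,0) (5,1)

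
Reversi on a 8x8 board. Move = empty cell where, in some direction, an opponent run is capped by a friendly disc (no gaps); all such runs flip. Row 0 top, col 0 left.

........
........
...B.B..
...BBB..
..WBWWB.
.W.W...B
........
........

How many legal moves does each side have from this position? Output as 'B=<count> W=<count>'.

Answer: B=7 W=7

Derivation:
-- B to move --
(3,1): no bracket -> illegal
(3,2): no bracket -> illegal
(3,6): no bracket -> illegal
(4,0): no bracket -> illegal
(4,1): flips 1 -> legal
(5,0): no bracket -> illegal
(5,2): no bracket -> illegal
(5,4): flips 1 -> legal
(5,5): flips 2 -> legal
(5,6): flips 1 -> legal
(6,0): flips 2 -> legal
(6,1): no bracket -> illegal
(6,2): flips 2 -> legal
(6,3): flips 1 -> legal
(6,4): no bracket -> illegal
B mobility = 7
-- W to move --
(1,2): flips 2 -> legal
(1,3): flips 3 -> legal
(1,4): no bracket -> illegal
(1,5): flips 2 -> legal
(1,6): no bracket -> illegal
(2,2): flips 1 -> legal
(2,4): flips 2 -> legal
(2,6): flips 1 -> legal
(3,2): no bracket -> illegal
(3,6): no bracket -> illegal
(3,7): no bracket -> illegal
(4,7): flips 1 -> legal
(5,2): no bracket -> illegal
(5,4): no bracket -> illegal
(5,5): no bracket -> illegal
(5,6): no bracket -> illegal
(6,6): no bracket -> illegal
(6,7): no bracket -> illegal
W mobility = 7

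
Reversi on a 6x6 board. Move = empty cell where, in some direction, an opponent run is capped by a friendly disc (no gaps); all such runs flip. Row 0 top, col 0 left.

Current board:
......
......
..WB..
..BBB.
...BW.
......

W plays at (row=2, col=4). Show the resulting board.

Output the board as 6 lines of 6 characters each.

Place W at (2,4); scan 8 dirs for brackets.
Dir NW: first cell '.' (not opp) -> no flip
Dir N: first cell '.' (not opp) -> no flip
Dir NE: first cell '.' (not opp) -> no flip
Dir W: opp run (2,3) capped by W -> flip
Dir E: first cell '.' (not opp) -> no flip
Dir SW: opp run (3,3), next='.' -> no flip
Dir S: opp run (3,4) capped by W -> flip
Dir SE: first cell '.' (not opp) -> no flip
All flips: (2,3) (3,4)

Answer: ......
......
..WWW.
..BBW.
...BW.
......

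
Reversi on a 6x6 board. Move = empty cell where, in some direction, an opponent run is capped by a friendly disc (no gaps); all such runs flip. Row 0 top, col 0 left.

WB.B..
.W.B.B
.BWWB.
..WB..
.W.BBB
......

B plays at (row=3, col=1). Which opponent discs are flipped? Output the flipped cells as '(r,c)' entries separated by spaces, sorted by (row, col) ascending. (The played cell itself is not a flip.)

Answer: (2,2) (3,2)

Derivation:
Dir NW: first cell '.' (not opp) -> no flip
Dir N: first cell 'B' (not opp) -> no flip
Dir NE: opp run (2,2) capped by B -> flip
Dir W: first cell '.' (not opp) -> no flip
Dir E: opp run (3,2) capped by B -> flip
Dir SW: first cell '.' (not opp) -> no flip
Dir S: opp run (4,1), next='.' -> no flip
Dir SE: first cell '.' (not opp) -> no flip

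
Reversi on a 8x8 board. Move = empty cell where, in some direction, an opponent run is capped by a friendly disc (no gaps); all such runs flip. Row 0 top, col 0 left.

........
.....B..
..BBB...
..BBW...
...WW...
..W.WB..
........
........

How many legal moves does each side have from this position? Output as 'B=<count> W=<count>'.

-- B to move --
(2,5): no bracket -> illegal
(3,5): flips 1 -> legal
(4,1): no bracket -> illegal
(4,2): no bracket -> illegal
(4,5): flips 1 -> legal
(5,1): no bracket -> illegal
(5,3): flips 2 -> legal
(6,1): no bracket -> illegal
(6,2): no bracket -> illegal
(6,3): no bracket -> illegal
(6,4): flips 3 -> legal
(6,5): flips 2 -> legal
B mobility = 5
-- W to move --
(0,4): no bracket -> illegal
(0,5): no bracket -> illegal
(0,6): no bracket -> illegal
(1,1): flips 2 -> legal
(1,2): flips 1 -> legal
(1,3): flips 2 -> legal
(1,4): flips 1 -> legal
(1,6): no bracket -> illegal
(2,1): flips 1 -> legal
(2,5): no bracket -> illegal
(2,6): no bracket -> illegal
(3,1): flips 2 -> legal
(3,5): no bracket -> illegal
(4,1): no bracket -> illegal
(4,2): no bracket -> illegal
(4,5): no bracket -> illegal
(4,6): no bracket -> illegal
(5,6): flips 1 -> legal
(6,4): no bracket -> illegal
(6,5): no bracket -> illegal
(6,6): flips 1 -> legal
W mobility = 8

Answer: B=5 W=8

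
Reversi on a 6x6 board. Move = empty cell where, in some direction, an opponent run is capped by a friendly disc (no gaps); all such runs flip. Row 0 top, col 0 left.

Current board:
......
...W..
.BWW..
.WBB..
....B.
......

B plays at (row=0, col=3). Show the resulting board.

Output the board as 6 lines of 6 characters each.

Answer: ...B..
...B..
.BWB..
.WBB..
....B.
......

Derivation:
Place B at (0,3); scan 8 dirs for brackets.
Dir NW: edge -> no flip
Dir N: edge -> no flip
Dir NE: edge -> no flip
Dir W: first cell '.' (not opp) -> no flip
Dir E: first cell '.' (not opp) -> no flip
Dir SW: first cell '.' (not opp) -> no flip
Dir S: opp run (1,3) (2,3) capped by B -> flip
Dir SE: first cell '.' (not opp) -> no flip
All flips: (1,3) (2,3)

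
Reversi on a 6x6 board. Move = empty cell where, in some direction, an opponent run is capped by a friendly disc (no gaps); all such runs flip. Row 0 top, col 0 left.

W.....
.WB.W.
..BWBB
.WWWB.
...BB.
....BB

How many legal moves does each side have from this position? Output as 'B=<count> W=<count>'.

Answer: B=8 W=8

Derivation:
-- B to move --
(0,1): no bracket -> illegal
(0,2): no bracket -> illegal
(0,3): flips 1 -> legal
(0,4): flips 1 -> legal
(0,5): no bracket -> illegal
(1,0): flips 1 -> legal
(1,3): flips 2 -> legal
(1,5): no bracket -> illegal
(2,0): no bracket -> illegal
(2,1): flips 1 -> legal
(3,0): flips 3 -> legal
(4,0): flips 1 -> legal
(4,1): no bracket -> illegal
(4,2): flips 2 -> legal
B mobility = 8
-- W to move --
(0,1): flips 1 -> legal
(0,2): flips 2 -> legal
(0,3): no bracket -> illegal
(1,3): flips 2 -> legal
(1,5): flips 1 -> legal
(2,1): flips 1 -> legal
(3,5): flips 1 -> legal
(4,2): no bracket -> illegal
(4,5): flips 1 -> legal
(5,2): no bracket -> illegal
(5,3): flips 1 -> legal
W mobility = 8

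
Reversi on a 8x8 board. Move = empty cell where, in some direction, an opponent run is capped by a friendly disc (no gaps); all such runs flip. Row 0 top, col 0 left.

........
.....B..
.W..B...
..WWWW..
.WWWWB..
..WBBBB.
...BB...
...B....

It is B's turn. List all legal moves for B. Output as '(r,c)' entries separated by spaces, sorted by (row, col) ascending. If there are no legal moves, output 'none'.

(1,0): flips 3 -> legal
(1,1): no bracket -> illegal
(1,2): no bracket -> illegal
(2,0): no bracket -> illegal
(2,2): flips 2 -> legal
(2,3): flips 3 -> legal
(2,5): flips 1 -> legal
(2,6): flips 2 -> legal
(3,0): flips 2 -> legal
(3,1): flips 1 -> legal
(3,6): no bracket -> illegal
(4,0): flips 4 -> legal
(4,6): flips 1 -> legal
(5,0): no bracket -> illegal
(5,1): flips 3 -> legal
(6,1): no bracket -> illegal
(6,2): no bracket -> illegal

Answer: (1,0) (2,2) (2,3) (2,5) (2,6) (3,0) (3,1) (4,0) (4,6) (5,1)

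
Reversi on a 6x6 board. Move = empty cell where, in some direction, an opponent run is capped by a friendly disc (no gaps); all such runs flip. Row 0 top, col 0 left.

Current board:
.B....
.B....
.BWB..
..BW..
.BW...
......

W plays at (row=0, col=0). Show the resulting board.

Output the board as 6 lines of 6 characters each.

Answer: WB....
.W....
.BWB..
..BW..
.BW...
......

Derivation:
Place W at (0,0); scan 8 dirs for brackets.
Dir NW: edge -> no flip
Dir N: edge -> no flip
Dir NE: edge -> no flip
Dir W: edge -> no flip
Dir E: opp run (0,1), next='.' -> no flip
Dir SW: edge -> no flip
Dir S: first cell '.' (not opp) -> no flip
Dir SE: opp run (1,1) capped by W -> flip
All flips: (1,1)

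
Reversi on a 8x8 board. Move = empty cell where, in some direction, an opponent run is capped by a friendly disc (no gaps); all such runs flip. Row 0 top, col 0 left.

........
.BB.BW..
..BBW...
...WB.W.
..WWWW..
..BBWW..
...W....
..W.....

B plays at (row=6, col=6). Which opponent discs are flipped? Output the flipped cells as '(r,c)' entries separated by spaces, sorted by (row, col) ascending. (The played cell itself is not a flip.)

Answer: (3,3) (4,4) (5,5)

Derivation:
Dir NW: opp run (5,5) (4,4) (3,3) capped by B -> flip
Dir N: first cell '.' (not opp) -> no flip
Dir NE: first cell '.' (not opp) -> no flip
Dir W: first cell '.' (not opp) -> no flip
Dir E: first cell '.' (not opp) -> no flip
Dir SW: first cell '.' (not opp) -> no flip
Dir S: first cell '.' (not opp) -> no flip
Dir SE: first cell '.' (not opp) -> no flip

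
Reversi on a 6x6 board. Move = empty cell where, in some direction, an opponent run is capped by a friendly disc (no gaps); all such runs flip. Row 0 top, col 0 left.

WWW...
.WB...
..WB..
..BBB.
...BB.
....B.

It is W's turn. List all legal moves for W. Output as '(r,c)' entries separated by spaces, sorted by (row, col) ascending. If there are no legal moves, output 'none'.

(0,3): no bracket -> illegal
(1,3): flips 1 -> legal
(1,4): no bracket -> illegal
(2,1): no bracket -> illegal
(2,4): flips 1 -> legal
(2,5): no bracket -> illegal
(3,1): no bracket -> illegal
(3,5): no bracket -> illegal
(4,1): no bracket -> illegal
(4,2): flips 1 -> legal
(4,5): flips 3 -> legal
(5,2): no bracket -> illegal
(5,3): no bracket -> illegal
(5,5): flips 2 -> legal

Answer: (1,3) (2,4) (4,2) (4,5) (5,5)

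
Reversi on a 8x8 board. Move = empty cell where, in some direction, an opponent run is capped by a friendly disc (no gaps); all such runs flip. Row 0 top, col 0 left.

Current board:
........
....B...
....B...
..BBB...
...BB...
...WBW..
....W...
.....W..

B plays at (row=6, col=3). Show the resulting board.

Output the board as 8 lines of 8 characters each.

Place B at (6,3); scan 8 dirs for brackets.
Dir NW: first cell '.' (not opp) -> no flip
Dir N: opp run (5,3) capped by B -> flip
Dir NE: first cell 'B' (not opp) -> no flip
Dir W: first cell '.' (not opp) -> no flip
Dir E: opp run (6,4), next='.' -> no flip
Dir SW: first cell '.' (not opp) -> no flip
Dir S: first cell '.' (not opp) -> no flip
Dir SE: first cell '.' (not opp) -> no flip
All flips: (5,3)

Answer: ........
....B...
....B...
..BBB...
...BB...
...BBW..
...BW...
.....W..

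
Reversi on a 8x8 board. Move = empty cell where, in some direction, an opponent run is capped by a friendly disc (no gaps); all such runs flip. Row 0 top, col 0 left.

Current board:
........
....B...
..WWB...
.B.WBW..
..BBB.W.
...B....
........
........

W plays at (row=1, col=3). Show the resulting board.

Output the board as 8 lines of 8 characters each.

Answer: ........
...WB...
..WWW...
.B.WBW..
..BBB.W.
...B....
........
........

Derivation:
Place W at (1,3); scan 8 dirs for brackets.
Dir NW: first cell '.' (not opp) -> no flip
Dir N: first cell '.' (not opp) -> no flip
Dir NE: first cell '.' (not opp) -> no flip
Dir W: first cell '.' (not opp) -> no flip
Dir E: opp run (1,4), next='.' -> no flip
Dir SW: first cell 'W' (not opp) -> no flip
Dir S: first cell 'W' (not opp) -> no flip
Dir SE: opp run (2,4) capped by W -> flip
All flips: (2,4)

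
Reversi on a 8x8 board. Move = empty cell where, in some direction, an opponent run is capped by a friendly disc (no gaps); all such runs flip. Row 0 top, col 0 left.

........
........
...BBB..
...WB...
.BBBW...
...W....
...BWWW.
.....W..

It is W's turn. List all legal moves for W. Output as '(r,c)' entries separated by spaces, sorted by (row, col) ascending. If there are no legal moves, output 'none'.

(1,2): no bracket -> illegal
(1,3): flips 1 -> legal
(1,4): flips 2 -> legal
(1,5): flips 1 -> legal
(1,6): no bracket -> illegal
(2,2): no bracket -> illegal
(2,6): no bracket -> illegal
(3,0): no bracket -> illegal
(3,1): flips 1 -> legal
(3,2): no bracket -> illegal
(3,5): flips 1 -> legal
(3,6): no bracket -> illegal
(4,0): flips 3 -> legal
(4,5): no bracket -> illegal
(5,0): no bracket -> illegal
(5,1): flips 1 -> legal
(5,2): no bracket -> illegal
(5,4): no bracket -> illegal
(6,2): flips 1 -> legal
(7,2): no bracket -> illegal
(7,3): flips 1 -> legal
(7,4): no bracket -> illegal

Answer: (1,3) (1,4) (1,5) (3,1) (3,5) (4,0) (5,1) (6,2) (7,3)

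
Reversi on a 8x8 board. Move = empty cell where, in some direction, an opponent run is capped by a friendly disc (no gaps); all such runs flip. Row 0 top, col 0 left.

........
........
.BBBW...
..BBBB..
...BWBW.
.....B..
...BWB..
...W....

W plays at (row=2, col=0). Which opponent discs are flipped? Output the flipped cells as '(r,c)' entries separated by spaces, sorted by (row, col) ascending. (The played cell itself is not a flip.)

Dir NW: edge -> no flip
Dir N: first cell '.' (not opp) -> no flip
Dir NE: first cell '.' (not opp) -> no flip
Dir W: edge -> no flip
Dir E: opp run (2,1) (2,2) (2,3) capped by W -> flip
Dir SW: edge -> no flip
Dir S: first cell '.' (not opp) -> no flip
Dir SE: first cell '.' (not opp) -> no flip

Answer: (2,1) (2,2) (2,3)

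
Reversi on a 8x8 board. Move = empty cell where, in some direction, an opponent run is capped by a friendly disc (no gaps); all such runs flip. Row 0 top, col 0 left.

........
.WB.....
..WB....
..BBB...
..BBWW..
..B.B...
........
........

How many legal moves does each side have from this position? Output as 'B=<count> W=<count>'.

Answer: B=7 W=8

Derivation:
-- B to move --
(0,0): flips 2 -> legal
(0,1): no bracket -> illegal
(0,2): no bracket -> illegal
(1,0): flips 1 -> legal
(1,3): no bracket -> illegal
(2,0): no bracket -> illegal
(2,1): flips 1 -> legal
(3,1): no bracket -> illegal
(3,5): no bracket -> illegal
(3,6): flips 1 -> legal
(4,6): flips 2 -> legal
(5,3): no bracket -> illegal
(5,5): flips 1 -> legal
(5,6): flips 1 -> legal
B mobility = 7
-- W to move --
(0,1): flips 3 -> legal
(0,2): flips 1 -> legal
(0,3): no bracket -> illegal
(1,3): flips 1 -> legal
(1,4): no bracket -> illegal
(2,1): no bracket -> illegal
(2,4): flips 2 -> legal
(2,5): no bracket -> illegal
(3,1): no bracket -> illegal
(3,5): no bracket -> illegal
(4,1): flips 2 -> legal
(5,1): no bracket -> illegal
(5,3): no bracket -> illegal
(5,5): no bracket -> illegal
(6,1): no bracket -> illegal
(6,2): flips 3 -> legal
(6,3): flips 1 -> legal
(6,4): flips 1 -> legal
(6,5): no bracket -> illegal
W mobility = 8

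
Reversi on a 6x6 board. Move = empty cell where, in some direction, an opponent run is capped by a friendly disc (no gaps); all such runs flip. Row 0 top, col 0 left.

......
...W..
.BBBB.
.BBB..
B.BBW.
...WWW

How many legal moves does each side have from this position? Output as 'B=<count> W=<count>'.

Answer: B=4 W=5

Derivation:
-- B to move --
(0,2): flips 1 -> legal
(0,3): flips 1 -> legal
(0,4): flips 1 -> legal
(1,2): no bracket -> illegal
(1,4): no bracket -> illegal
(3,4): no bracket -> illegal
(3,5): no bracket -> illegal
(4,5): flips 1 -> legal
(5,2): no bracket -> illegal
B mobility = 4
-- W to move --
(1,0): flips 3 -> legal
(1,1): flips 2 -> legal
(1,2): no bracket -> illegal
(1,4): no bracket -> illegal
(1,5): no bracket -> illegal
(2,0): flips 2 -> legal
(2,5): no bracket -> illegal
(3,0): no bracket -> illegal
(3,4): no bracket -> illegal
(3,5): flips 1 -> legal
(4,1): flips 2 -> legal
(5,0): no bracket -> illegal
(5,1): no bracket -> illegal
(5,2): no bracket -> illegal
W mobility = 5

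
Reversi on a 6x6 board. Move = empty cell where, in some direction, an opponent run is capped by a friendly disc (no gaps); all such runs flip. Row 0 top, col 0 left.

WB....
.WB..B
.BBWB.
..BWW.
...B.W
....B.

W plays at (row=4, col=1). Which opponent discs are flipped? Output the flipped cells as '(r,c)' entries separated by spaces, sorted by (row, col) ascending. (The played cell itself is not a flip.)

Answer: (3,2)

Derivation:
Dir NW: first cell '.' (not opp) -> no flip
Dir N: first cell '.' (not opp) -> no flip
Dir NE: opp run (3,2) capped by W -> flip
Dir W: first cell '.' (not opp) -> no flip
Dir E: first cell '.' (not opp) -> no flip
Dir SW: first cell '.' (not opp) -> no flip
Dir S: first cell '.' (not opp) -> no flip
Dir SE: first cell '.' (not opp) -> no flip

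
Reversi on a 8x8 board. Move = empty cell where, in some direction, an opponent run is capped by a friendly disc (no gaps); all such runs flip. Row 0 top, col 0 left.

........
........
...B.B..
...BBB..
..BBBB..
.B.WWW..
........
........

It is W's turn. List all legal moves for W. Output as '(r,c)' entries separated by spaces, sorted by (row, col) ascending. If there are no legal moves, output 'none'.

(1,2): no bracket -> illegal
(1,3): flips 3 -> legal
(1,4): no bracket -> illegal
(1,5): flips 3 -> legal
(1,6): no bracket -> illegal
(2,2): flips 2 -> legal
(2,4): flips 2 -> legal
(2,6): flips 2 -> legal
(3,1): flips 1 -> legal
(3,2): flips 1 -> legal
(3,6): flips 1 -> legal
(4,0): no bracket -> illegal
(4,1): no bracket -> illegal
(4,6): no bracket -> illegal
(5,0): no bracket -> illegal
(5,2): no bracket -> illegal
(5,6): no bracket -> illegal
(6,0): no bracket -> illegal
(6,1): no bracket -> illegal
(6,2): no bracket -> illegal

Answer: (1,3) (1,5) (2,2) (2,4) (2,6) (3,1) (3,2) (3,6)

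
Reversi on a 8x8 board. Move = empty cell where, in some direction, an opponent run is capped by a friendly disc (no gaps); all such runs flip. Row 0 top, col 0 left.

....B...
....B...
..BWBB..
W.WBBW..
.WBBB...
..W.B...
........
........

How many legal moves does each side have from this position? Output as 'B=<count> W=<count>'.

-- B to move --
(1,2): flips 1 -> legal
(1,3): flips 1 -> legal
(2,0): no bracket -> illegal
(2,1): flips 1 -> legal
(2,6): flips 1 -> legal
(3,1): flips 1 -> legal
(3,6): flips 1 -> legal
(4,0): flips 1 -> legal
(4,5): flips 1 -> legal
(4,6): flips 1 -> legal
(5,0): flips 3 -> legal
(5,1): no bracket -> illegal
(5,3): no bracket -> illegal
(6,1): flips 1 -> legal
(6,2): flips 1 -> legal
(6,3): no bracket -> illegal
B mobility = 12
-- W to move --
(0,3): no bracket -> illegal
(0,5): flips 1 -> legal
(1,1): no bracket -> illegal
(1,2): flips 1 -> legal
(1,3): flips 1 -> legal
(1,5): flips 1 -> legal
(1,6): flips 3 -> legal
(2,1): flips 1 -> legal
(2,6): flips 2 -> legal
(3,1): no bracket -> illegal
(3,6): no bracket -> illegal
(4,5): flips 4 -> legal
(5,1): no bracket -> illegal
(5,3): flips 3 -> legal
(5,5): no bracket -> illegal
(6,3): no bracket -> illegal
(6,4): no bracket -> illegal
(6,5): flips 2 -> legal
W mobility = 10

Answer: B=12 W=10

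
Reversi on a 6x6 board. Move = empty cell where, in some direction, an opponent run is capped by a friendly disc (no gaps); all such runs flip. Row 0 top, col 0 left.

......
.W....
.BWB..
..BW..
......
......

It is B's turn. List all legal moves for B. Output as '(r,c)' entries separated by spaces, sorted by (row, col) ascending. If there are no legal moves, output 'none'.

(0,0): no bracket -> illegal
(0,1): flips 1 -> legal
(0,2): no bracket -> illegal
(1,0): no bracket -> illegal
(1,2): flips 1 -> legal
(1,3): no bracket -> illegal
(2,0): no bracket -> illegal
(2,4): no bracket -> illegal
(3,1): no bracket -> illegal
(3,4): flips 1 -> legal
(4,2): no bracket -> illegal
(4,3): flips 1 -> legal
(4,4): no bracket -> illegal

Answer: (0,1) (1,2) (3,4) (4,3)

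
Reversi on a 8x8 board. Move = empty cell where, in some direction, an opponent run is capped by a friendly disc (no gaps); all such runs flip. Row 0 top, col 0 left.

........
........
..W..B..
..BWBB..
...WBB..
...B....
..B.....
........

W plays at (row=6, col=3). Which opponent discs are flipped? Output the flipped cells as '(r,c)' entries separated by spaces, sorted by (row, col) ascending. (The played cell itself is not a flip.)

Answer: (5,3)

Derivation:
Dir NW: first cell '.' (not opp) -> no flip
Dir N: opp run (5,3) capped by W -> flip
Dir NE: first cell '.' (not opp) -> no flip
Dir W: opp run (6,2), next='.' -> no flip
Dir E: first cell '.' (not opp) -> no flip
Dir SW: first cell '.' (not opp) -> no flip
Dir S: first cell '.' (not opp) -> no flip
Dir SE: first cell '.' (not opp) -> no flip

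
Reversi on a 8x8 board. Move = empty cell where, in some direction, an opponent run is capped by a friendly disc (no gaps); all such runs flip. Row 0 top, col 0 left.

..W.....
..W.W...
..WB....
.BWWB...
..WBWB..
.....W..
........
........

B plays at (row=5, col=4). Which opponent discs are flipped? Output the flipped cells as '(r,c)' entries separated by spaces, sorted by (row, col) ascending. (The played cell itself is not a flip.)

Dir NW: first cell 'B' (not opp) -> no flip
Dir N: opp run (4,4) capped by B -> flip
Dir NE: first cell 'B' (not opp) -> no flip
Dir W: first cell '.' (not opp) -> no flip
Dir E: opp run (5,5), next='.' -> no flip
Dir SW: first cell '.' (not opp) -> no flip
Dir S: first cell '.' (not opp) -> no flip
Dir SE: first cell '.' (not opp) -> no flip

Answer: (4,4)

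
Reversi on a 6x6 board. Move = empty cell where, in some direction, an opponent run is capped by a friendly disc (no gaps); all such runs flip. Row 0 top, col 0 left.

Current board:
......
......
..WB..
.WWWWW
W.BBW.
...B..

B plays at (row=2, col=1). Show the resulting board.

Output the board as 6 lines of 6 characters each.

Answer: ......
......
.BBB..
.WBWWW
W.BBW.
...B..

Derivation:
Place B at (2,1); scan 8 dirs for brackets.
Dir NW: first cell '.' (not opp) -> no flip
Dir N: first cell '.' (not opp) -> no flip
Dir NE: first cell '.' (not opp) -> no flip
Dir W: first cell '.' (not opp) -> no flip
Dir E: opp run (2,2) capped by B -> flip
Dir SW: first cell '.' (not opp) -> no flip
Dir S: opp run (3,1), next='.' -> no flip
Dir SE: opp run (3,2) capped by B -> flip
All flips: (2,2) (3,2)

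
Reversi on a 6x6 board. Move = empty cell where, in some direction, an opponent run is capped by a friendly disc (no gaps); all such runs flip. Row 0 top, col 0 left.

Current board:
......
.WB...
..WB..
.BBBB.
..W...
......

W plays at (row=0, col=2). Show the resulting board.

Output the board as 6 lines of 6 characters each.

Place W at (0,2); scan 8 dirs for brackets.
Dir NW: edge -> no flip
Dir N: edge -> no flip
Dir NE: edge -> no flip
Dir W: first cell '.' (not opp) -> no flip
Dir E: first cell '.' (not opp) -> no flip
Dir SW: first cell 'W' (not opp) -> no flip
Dir S: opp run (1,2) capped by W -> flip
Dir SE: first cell '.' (not opp) -> no flip
All flips: (1,2)

Answer: ..W...
.WW...
..WB..
.BBBB.
..W...
......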